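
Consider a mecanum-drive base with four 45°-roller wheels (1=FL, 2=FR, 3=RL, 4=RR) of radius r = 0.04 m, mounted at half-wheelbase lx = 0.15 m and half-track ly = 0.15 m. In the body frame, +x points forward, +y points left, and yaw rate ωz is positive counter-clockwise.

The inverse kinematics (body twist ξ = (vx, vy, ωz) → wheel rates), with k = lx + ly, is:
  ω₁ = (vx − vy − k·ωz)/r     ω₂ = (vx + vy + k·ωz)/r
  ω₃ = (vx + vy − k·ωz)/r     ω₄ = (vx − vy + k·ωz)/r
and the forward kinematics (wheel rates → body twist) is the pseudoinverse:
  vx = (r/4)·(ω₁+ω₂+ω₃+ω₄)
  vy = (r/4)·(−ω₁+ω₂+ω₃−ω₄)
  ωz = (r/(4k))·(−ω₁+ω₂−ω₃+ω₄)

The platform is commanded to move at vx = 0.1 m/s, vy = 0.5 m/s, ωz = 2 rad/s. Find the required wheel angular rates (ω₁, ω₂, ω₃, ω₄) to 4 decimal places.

(-25.0000, 30.0000, 0.0000, 5.0000)

k = lx + ly = 0.15 + 0.15 = 0.3000;  k·ωz = 0.3000·2 = 0.6000
ω₁ (FL) = (vx − vy − k·ωz)/r = -1.0000/0.04 = -25.0000
ω₂ (FR) = (vx + vy + k·ωz)/r = 1.2000/0.04 = 30.0000
ω₃ (RL) = (vx + vy − k·ωz)/r = 0.0000/0.04 = 0.0000
ω₄ (RR) = (vx − vy + k·ωz)/r = 0.2000/0.04 = 5.0000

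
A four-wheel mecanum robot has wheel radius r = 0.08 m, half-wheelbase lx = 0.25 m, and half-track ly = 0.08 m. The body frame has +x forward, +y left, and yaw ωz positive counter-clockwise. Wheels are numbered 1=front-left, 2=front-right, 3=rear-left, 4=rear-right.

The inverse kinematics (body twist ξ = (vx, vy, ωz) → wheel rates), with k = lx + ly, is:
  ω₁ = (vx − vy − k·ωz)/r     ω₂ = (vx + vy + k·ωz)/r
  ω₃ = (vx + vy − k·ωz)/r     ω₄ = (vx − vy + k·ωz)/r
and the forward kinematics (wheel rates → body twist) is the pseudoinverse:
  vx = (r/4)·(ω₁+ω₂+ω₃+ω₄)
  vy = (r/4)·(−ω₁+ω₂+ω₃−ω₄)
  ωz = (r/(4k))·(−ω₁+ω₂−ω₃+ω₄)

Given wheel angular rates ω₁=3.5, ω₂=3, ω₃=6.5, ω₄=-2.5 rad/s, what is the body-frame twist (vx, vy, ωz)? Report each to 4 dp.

k = lx + ly = 0.25 + 0.08 = 0.3300
ω₁+ω₂+ω₃+ω₄ = 10.5000  →  vx = (0.08/4)·10.5000 = 0.2100
−ω₁+ω₂+ω₃−ω₄ = 8.5000  →  vy = (0.08/4)·8.5000 = 0.1700
−ω₁+ω₂−ω₃+ω₄ = -9.5000  →  ωz = (0.08/1.3200)·-9.5000 = -0.5758

(0.2100, 0.1700, -0.5758)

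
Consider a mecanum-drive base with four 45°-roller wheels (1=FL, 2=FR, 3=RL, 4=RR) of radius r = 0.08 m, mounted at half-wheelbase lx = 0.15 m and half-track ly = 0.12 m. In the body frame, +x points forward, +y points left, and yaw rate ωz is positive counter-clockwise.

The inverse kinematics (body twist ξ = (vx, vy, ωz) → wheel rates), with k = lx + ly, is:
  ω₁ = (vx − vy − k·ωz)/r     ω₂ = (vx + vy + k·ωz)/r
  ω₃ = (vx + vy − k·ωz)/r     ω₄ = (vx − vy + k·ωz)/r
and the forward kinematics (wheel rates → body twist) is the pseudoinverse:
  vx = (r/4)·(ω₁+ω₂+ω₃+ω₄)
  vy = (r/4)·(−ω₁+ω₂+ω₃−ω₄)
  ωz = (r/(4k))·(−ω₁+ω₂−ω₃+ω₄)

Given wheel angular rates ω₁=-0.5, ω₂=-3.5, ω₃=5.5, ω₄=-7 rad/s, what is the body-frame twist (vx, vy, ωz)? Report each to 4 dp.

k = lx + ly = 0.15 + 0.12 = 0.2700
ω₁+ω₂+ω₃+ω₄ = -5.5000  →  vx = (0.08/4)·-5.5000 = -0.1100
−ω₁+ω₂+ω₃−ω₄ = 9.5000  →  vy = (0.08/4)·9.5000 = 0.1900
−ω₁+ω₂−ω₃+ω₄ = -15.5000  →  ωz = (0.08/1.0800)·-15.5000 = -1.1481

(-0.1100, 0.1900, -1.1481)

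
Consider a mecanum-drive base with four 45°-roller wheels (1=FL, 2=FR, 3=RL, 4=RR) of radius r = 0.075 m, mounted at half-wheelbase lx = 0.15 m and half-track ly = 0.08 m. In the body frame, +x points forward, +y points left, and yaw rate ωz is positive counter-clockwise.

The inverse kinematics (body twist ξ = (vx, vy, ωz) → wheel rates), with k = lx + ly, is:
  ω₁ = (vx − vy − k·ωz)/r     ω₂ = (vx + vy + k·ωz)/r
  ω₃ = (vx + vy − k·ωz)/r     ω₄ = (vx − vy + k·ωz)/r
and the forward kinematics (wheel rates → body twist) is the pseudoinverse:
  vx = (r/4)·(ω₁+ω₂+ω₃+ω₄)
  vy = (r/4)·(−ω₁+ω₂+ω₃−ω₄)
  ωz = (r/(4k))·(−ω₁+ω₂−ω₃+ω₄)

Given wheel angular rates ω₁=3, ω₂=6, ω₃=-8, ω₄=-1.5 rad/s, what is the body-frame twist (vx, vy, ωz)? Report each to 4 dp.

(-0.0094, -0.0656, 0.7745)

k = lx + ly = 0.15 + 0.08 = 0.2300
ω₁+ω₂+ω₃+ω₄ = -0.5000  →  vx = (0.075/4)·-0.5000 = -0.0094
−ω₁+ω₂+ω₃−ω₄ = -3.5000  →  vy = (0.075/4)·-3.5000 = -0.0656
−ω₁+ω₂−ω₃+ω₄ = 9.5000  →  ωz = (0.075/0.9200)·9.5000 = 0.7745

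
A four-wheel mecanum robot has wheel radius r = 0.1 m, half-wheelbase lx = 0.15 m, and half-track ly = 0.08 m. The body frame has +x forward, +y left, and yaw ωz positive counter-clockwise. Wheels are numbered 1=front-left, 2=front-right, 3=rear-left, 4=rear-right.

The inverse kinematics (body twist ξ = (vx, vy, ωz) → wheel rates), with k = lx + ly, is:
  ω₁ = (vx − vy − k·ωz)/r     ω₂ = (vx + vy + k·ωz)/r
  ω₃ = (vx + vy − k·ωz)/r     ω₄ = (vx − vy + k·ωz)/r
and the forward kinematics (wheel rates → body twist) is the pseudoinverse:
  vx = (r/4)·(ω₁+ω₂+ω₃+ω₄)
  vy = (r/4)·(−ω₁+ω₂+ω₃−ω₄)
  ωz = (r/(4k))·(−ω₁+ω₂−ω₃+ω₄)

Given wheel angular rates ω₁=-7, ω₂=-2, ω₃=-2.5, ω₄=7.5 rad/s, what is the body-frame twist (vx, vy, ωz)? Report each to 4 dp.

(-0.1000, -0.1250, 1.6304)

k = lx + ly = 0.15 + 0.08 = 0.2300
ω₁+ω₂+ω₃+ω₄ = -4.0000  →  vx = (0.1/4)·-4.0000 = -0.1000
−ω₁+ω₂+ω₃−ω₄ = -5.0000  →  vy = (0.1/4)·-5.0000 = -0.1250
−ω₁+ω₂−ω₃+ω₄ = 15.0000  →  ωz = (0.1/0.9200)·15.0000 = 1.6304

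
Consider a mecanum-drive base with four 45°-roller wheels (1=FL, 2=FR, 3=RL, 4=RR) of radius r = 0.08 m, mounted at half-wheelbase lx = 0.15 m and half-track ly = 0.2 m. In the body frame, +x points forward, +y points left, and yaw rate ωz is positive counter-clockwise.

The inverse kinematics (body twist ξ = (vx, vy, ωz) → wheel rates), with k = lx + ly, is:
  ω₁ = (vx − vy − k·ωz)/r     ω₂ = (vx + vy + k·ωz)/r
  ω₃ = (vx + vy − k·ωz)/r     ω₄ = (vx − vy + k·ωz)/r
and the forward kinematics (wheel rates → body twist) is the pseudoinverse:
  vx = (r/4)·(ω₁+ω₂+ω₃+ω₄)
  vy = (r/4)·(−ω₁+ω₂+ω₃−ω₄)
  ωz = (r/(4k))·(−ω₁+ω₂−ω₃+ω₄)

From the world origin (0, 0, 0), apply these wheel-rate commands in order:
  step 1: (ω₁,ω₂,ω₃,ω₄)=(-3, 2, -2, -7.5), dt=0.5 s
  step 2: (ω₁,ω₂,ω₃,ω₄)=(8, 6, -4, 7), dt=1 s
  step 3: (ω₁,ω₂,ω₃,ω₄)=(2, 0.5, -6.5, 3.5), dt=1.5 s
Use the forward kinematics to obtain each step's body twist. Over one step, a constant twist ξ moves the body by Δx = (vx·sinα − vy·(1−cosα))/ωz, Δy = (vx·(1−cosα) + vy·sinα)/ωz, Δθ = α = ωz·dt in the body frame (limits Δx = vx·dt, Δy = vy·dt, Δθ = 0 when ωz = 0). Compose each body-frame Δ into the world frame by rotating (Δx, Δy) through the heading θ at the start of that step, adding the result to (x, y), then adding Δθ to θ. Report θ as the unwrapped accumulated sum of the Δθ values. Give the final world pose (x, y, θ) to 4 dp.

(0.5311, -0.2932, 1.2286)

step 1: ξ=(vx,vy,ωz)=(-0.2100, 0.2100, -0.0286), dt=0.5 → body Δ=(-0.1042, 0.1057, -0.0143) → world pose (-0.1042, 0.1057, -0.0143)
step 2: ξ=(vx,vy,ωz)=(0.3400, -0.2600, 0.5143), dt=1.0 → body Δ=(0.3906, -0.1632, 0.5143) → world pose (0.2840, -0.0630, 0.5000)
step 3: ξ=(vx,vy,ωz)=(-0.0100, -0.2300, 0.4857), dt=1.5 → body Δ=(0.1065, -0.3205, 0.7286) → world pose (0.5311, -0.2932, 1.2286)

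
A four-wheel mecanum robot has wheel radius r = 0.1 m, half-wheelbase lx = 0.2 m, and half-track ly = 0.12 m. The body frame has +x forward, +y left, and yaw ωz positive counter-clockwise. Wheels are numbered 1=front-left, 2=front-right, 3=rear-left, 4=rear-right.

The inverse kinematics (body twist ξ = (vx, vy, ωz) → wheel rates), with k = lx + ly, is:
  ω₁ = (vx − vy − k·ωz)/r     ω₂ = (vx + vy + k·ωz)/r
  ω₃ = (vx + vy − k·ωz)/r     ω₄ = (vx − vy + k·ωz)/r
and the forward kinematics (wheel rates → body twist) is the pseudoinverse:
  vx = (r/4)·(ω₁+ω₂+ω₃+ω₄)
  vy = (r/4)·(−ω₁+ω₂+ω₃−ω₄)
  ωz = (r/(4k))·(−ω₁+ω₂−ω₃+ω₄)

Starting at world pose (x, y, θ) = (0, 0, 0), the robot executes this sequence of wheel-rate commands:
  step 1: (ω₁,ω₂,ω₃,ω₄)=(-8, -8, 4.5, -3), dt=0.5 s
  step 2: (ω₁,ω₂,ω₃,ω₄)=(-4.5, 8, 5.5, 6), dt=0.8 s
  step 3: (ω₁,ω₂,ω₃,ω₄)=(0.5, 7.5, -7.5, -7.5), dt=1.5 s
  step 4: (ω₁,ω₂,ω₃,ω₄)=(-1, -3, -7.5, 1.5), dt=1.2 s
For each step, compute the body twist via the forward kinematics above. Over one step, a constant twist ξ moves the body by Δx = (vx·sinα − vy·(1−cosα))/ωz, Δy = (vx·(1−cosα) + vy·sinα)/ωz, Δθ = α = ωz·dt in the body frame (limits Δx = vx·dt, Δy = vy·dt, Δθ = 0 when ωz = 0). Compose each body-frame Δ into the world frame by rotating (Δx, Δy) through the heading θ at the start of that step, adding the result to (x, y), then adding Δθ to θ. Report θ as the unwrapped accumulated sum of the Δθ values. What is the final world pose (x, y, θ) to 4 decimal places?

(0.0925, 0.0700, 1.9961)

step 1: ξ=(vx,vy,ωz)=(-0.3625, 0.1875, -0.5859), dt=0.5 → body Δ=(-0.1650, 0.1188, -0.2930) → world pose (-0.1650, 0.1188, -0.2930)
step 2: ξ=(vx,vy,ωz)=(0.3750, 0.3000, 1.0156), dt=0.8 → body Δ=(0.1758, 0.3298, 0.8125) → world pose (0.0985, 0.3837, 0.5195)
step 3: ξ=(vx,vy,ωz)=(-0.1750, 0.1750, 0.5469), dt=1.5 → body Δ=(-0.3358, 0.1323, 0.8203) → world pose (-0.2586, 0.3318, 1.3398)
step 4: ξ=(vx,vy,ωz)=(-0.2500, -0.2750, 0.5469), dt=1.2 → body Δ=(-0.1745, -0.4018, 0.6562) → world pose (0.0925, 0.0700, 1.9961)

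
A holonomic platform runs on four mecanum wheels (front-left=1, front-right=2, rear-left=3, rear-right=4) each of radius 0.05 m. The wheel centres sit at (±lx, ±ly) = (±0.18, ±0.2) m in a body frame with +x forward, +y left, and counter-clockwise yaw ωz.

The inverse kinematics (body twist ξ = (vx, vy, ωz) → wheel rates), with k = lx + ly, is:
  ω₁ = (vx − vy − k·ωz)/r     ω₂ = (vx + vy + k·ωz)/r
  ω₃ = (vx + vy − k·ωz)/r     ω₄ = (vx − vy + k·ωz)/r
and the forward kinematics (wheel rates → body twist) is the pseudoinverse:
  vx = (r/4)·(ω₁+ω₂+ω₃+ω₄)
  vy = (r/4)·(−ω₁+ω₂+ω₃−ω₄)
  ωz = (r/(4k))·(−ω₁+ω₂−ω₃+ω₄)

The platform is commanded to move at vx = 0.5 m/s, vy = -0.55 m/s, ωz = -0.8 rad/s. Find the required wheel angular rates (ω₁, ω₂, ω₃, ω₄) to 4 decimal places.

(27.0800, -7.0800, 5.0800, 14.9200)

k = lx + ly = 0.18 + 0.2 = 0.3800;  k·ωz = 0.3800·-0.8 = -0.3040
ω₁ (FL) = (vx − vy − k·ωz)/r = 1.3540/0.05 = 27.0800
ω₂ (FR) = (vx + vy + k·ωz)/r = -0.3540/0.05 = -7.0800
ω₃ (RL) = (vx + vy − k·ωz)/r = 0.2540/0.05 = 5.0800
ω₄ (RR) = (vx − vy + k·ωz)/r = 0.7460/0.05 = 14.9200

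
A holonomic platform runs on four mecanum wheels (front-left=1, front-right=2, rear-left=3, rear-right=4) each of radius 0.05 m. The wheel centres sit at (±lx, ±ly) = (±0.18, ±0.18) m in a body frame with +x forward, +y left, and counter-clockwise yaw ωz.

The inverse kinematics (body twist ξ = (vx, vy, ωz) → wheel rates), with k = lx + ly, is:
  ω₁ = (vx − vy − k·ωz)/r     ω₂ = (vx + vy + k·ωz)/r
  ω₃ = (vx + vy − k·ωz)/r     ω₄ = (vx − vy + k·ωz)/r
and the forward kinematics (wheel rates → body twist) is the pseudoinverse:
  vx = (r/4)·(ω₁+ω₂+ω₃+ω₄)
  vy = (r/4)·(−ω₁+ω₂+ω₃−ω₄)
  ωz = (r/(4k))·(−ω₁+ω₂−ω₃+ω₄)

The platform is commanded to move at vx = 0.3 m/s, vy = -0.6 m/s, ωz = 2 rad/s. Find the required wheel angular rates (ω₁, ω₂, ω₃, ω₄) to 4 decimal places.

(3.6000, 8.4000, -20.4000, 32.4000)

k = lx + ly = 0.18 + 0.18 = 0.3600;  k·ωz = 0.3600·2 = 0.7200
ω₁ (FL) = (vx − vy − k·ωz)/r = 0.1800/0.05 = 3.6000
ω₂ (FR) = (vx + vy + k·ωz)/r = 0.4200/0.05 = 8.4000
ω₃ (RL) = (vx + vy − k·ωz)/r = -1.0200/0.05 = -20.4000
ω₄ (RR) = (vx − vy + k·ωz)/r = 1.6200/0.05 = 32.4000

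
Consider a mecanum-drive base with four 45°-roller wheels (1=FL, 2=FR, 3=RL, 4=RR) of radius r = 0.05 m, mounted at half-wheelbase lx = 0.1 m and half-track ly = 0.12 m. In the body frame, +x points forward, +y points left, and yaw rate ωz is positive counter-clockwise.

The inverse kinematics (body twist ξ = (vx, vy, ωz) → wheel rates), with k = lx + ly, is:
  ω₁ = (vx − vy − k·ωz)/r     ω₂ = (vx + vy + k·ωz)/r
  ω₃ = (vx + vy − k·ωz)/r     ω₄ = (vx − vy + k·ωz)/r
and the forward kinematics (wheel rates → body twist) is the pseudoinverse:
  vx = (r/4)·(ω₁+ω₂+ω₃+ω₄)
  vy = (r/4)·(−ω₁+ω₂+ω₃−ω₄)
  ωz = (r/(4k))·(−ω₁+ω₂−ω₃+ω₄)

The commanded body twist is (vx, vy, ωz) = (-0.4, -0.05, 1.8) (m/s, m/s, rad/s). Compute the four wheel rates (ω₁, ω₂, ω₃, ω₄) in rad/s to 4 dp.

(-14.9200, -1.0800, -16.9200, 0.9200)

k = lx + ly = 0.1 + 0.12 = 0.2200;  k·ωz = 0.2200·1.8 = 0.3960
ω₁ (FL) = (vx − vy − k·ωz)/r = -0.7460/0.05 = -14.9200
ω₂ (FR) = (vx + vy + k·ωz)/r = -0.0540/0.05 = -1.0800
ω₃ (RL) = (vx + vy − k·ωz)/r = -0.8460/0.05 = -16.9200
ω₄ (RR) = (vx − vy + k·ωz)/r = 0.0460/0.05 = 0.9200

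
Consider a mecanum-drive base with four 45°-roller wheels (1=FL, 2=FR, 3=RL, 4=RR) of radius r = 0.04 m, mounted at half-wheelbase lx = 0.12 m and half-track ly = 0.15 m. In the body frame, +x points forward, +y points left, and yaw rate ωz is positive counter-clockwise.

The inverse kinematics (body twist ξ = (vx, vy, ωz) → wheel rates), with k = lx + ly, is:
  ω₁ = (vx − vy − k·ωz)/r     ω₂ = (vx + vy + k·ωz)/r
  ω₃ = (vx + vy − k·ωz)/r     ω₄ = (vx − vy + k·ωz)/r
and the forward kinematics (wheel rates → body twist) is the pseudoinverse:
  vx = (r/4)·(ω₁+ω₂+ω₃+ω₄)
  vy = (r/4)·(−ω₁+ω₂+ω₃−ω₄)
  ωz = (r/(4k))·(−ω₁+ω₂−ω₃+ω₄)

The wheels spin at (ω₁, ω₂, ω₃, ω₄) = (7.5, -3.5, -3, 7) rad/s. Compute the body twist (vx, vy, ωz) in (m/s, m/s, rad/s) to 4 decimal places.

k = lx + ly = 0.12 + 0.15 = 0.2700
ω₁+ω₂+ω₃+ω₄ = 8.0000  →  vx = (0.04/4)·8.0000 = 0.0800
−ω₁+ω₂+ω₃−ω₄ = -21.0000  →  vy = (0.04/4)·-21.0000 = -0.2100
−ω₁+ω₂−ω₃+ω₄ = -1.0000  →  ωz = (0.04/1.0800)·-1.0000 = -0.0370

(0.0800, -0.2100, -0.0370)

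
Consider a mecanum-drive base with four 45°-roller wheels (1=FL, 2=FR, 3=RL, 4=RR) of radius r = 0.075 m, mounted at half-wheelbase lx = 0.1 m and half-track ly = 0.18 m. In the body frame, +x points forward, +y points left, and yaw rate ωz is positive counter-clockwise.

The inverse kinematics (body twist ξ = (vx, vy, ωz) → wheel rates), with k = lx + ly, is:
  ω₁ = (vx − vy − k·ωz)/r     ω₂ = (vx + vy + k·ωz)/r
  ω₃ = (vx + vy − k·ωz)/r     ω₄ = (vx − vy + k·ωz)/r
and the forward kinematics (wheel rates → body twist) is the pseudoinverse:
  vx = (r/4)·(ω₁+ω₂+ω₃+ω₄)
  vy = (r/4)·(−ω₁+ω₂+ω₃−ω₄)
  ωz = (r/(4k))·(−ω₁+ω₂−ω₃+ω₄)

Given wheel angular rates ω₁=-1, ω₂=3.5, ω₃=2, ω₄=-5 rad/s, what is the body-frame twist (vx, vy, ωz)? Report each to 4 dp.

(-0.0094, 0.2156, -0.1674)

k = lx + ly = 0.1 + 0.18 = 0.2800
ω₁+ω₂+ω₃+ω₄ = -0.5000  →  vx = (0.075/4)·-0.5000 = -0.0094
−ω₁+ω₂+ω₃−ω₄ = 11.5000  →  vy = (0.075/4)·11.5000 = 0.2156
−ω₁+ω₂−ω₃+ω₄ = -2.5000  →  ωz = (0.075/1.1200)·-2.5000 = -0.1674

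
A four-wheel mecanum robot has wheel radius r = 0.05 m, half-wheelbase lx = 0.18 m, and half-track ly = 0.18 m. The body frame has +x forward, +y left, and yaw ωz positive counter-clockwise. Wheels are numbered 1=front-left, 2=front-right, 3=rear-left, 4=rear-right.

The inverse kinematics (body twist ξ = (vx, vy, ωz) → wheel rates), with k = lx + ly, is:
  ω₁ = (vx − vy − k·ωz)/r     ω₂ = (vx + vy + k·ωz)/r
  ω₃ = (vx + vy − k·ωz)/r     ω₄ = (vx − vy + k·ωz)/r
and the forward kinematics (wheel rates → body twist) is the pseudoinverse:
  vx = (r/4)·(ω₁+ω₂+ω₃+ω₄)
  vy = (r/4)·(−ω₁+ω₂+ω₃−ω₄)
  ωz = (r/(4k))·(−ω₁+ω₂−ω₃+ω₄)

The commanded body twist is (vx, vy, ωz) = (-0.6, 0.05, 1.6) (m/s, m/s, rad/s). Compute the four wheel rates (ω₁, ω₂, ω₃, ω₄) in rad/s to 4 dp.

k = lx + ly = 0.18 + 0.18 = 0.3600;  k·ωz = 0.3600·1.6 = 0.5760
ω₁ (FL) = (vx − vy − k·ωz)/r = -1.2260/0.05 = -24.5200
ω₂ (FR) = (vx + vy + k·ωz)/r = 0.0260/0.05 = 0.5200
ω₃ (RL) = (vx + vy − k·ωz)/r = -1.1260/0.05 = -22.5200
ω₄ (RR) = (vx − vy + k·ωz)/r = -0.0740/0.05 = -1.4800

(-24.5200, 0.5200, -22.5200, -1.4800)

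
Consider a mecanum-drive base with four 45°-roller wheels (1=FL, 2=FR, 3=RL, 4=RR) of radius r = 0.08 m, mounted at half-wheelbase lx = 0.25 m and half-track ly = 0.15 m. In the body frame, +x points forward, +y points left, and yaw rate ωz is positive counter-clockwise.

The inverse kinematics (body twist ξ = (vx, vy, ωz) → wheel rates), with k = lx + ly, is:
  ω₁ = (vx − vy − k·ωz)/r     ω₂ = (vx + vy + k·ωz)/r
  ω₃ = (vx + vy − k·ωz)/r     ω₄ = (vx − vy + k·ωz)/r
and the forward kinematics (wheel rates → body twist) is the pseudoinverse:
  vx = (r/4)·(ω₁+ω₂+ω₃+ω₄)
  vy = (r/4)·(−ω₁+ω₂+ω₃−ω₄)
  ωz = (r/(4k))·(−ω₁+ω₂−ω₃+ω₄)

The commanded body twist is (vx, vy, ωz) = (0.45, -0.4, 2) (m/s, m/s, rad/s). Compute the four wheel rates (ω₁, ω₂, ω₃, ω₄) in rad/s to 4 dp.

k = lx + ly = 0.25 + 0.15 = 0.4000;  k·ωz = 0.4000·2 = 0.8000
ω₁ (FL) = (vx − vy − k·ωz)/r = 0.0500/0.08 = 0.6250
ω₂ (FR) = (vx + vy + k·ωz)/r = 0.8500/0.08 = 10.6250
ω₃ (RL) = (vx + vy − k·ωz)/r = -0.7500/0.08 = -9.3750
ω₄ (RR) = (vx − vy + k·ωz)/r = 1.6500/0.08 = 20.6250

(0.6250, 10.6250, -9.3750, 20.6250)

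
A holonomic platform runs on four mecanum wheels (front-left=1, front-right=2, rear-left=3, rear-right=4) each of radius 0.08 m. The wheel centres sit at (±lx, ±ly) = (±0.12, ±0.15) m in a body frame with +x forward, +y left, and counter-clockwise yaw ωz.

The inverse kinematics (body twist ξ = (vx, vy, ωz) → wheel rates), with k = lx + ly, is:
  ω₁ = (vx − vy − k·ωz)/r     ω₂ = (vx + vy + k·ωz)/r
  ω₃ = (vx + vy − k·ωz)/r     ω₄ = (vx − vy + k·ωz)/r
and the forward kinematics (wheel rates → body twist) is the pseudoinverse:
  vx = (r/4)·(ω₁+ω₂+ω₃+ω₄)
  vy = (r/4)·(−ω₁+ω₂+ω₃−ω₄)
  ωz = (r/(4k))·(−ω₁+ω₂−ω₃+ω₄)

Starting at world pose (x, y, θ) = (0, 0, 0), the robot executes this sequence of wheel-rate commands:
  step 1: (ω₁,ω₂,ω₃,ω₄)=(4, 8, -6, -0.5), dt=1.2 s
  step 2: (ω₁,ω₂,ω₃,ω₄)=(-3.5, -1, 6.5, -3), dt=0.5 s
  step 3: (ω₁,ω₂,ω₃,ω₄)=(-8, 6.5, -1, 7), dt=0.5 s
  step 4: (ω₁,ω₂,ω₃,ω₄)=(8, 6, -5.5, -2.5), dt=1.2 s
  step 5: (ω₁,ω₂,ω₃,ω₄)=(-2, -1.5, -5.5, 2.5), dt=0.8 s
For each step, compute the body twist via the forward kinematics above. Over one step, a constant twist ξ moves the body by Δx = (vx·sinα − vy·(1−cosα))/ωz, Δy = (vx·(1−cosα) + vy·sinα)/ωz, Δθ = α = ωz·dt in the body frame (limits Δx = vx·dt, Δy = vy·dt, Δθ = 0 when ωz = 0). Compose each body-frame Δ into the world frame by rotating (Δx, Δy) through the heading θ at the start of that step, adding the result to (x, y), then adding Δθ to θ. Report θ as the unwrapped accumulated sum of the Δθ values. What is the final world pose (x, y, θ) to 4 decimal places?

step 1: ξ=(vx,vy,ωz)=(0.1100, -0.0300, 0.7037), dt=1.2 → body Δ=(0.1312, 0.0206, 0.8444) → world pose (0.1312, 0.0206, 0.8444)
step 2: ξ=(vx,vy,ωz)=(-0.0200, 0.2400, -0.5185), dt=0.5 → body Δ=(0.0056, 0.1199, -0.2593) → world pose (0.0452, 0.1045, 0.5852)
step 3: ξ=(vx,vy,ωz)=(0.0900, 0.1300, 1.6667), dt=0.5 → body Δ=(0.0144, 0.0754, 0.8333) → world pose (0.0156, 0.1753, 1.4185)
step 4: ξ=(vx,vy,ωz)=(0.1200, -0.1000, 0.0741), dt=1.2 → body Δ=(0.1491, -0.1134, 0.0889) → world pose (0.1503, 0.3055, 1.5074)
step 5: ξ=(vx,vy,ωz)=(-0.1300, -0.1500, 0.6296), dt=0.8 → body Δ=(-0.0701, -0.1406, 0.5037) → world pose (0.2862, 0.2267, 2.0111)

(0.2862, 0.2267, 2.0111)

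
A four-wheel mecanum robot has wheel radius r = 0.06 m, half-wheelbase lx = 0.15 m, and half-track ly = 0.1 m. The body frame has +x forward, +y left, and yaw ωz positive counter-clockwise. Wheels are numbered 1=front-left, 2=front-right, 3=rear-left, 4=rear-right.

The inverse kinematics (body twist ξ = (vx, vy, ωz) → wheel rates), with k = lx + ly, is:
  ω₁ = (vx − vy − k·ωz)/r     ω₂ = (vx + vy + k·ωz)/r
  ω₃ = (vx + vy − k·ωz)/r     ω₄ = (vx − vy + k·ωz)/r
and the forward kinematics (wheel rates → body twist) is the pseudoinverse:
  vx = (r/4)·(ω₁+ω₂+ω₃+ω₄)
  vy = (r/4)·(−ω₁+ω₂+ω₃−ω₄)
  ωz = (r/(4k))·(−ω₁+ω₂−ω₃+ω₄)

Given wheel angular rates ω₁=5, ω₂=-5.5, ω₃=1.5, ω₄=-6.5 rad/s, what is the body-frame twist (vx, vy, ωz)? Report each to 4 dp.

k = lx + ly = 0.15 + 0.1 = 0.2500
ω₁+ω₂+ω₃+ω₄ = -5.5000  →  vx = (0.06/4)·-5.5000 = -0.0825
−ω₁+ω₂+ω₃−ω₄ = -2.5000  →  vy = (0.06/4)·-2.5000 = -0.0375
−ω₁+ω₂−ω₃+ω₄ = -18.5000  →  ωz = (0.06/1.0000)·-18.5000 = -1.1100

(-0.0825, -0.0375, -1.1100)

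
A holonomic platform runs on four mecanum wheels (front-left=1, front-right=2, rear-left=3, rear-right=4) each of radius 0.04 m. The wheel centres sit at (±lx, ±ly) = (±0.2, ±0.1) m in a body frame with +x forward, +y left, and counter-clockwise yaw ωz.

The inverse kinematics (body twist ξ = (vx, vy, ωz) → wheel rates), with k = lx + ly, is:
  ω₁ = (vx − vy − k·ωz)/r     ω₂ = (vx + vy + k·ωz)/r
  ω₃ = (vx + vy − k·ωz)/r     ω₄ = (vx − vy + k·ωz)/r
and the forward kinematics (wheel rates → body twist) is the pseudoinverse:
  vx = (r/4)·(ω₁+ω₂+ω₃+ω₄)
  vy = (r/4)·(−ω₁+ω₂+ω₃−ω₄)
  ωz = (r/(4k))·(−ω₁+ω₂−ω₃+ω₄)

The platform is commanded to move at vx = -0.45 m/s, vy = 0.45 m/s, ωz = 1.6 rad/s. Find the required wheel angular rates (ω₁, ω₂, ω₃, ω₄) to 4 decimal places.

k = lx + ly = 0.2 + 0.1 = 0.3000;  k·ωz = 0.3000·1.6 = 0.4800
ω₁ (FL) = (vx − vy − k·ωz)/r = -1.3800/0.04 = -34.5000
ω₂ (FR) = (vx + vy + k·ωz)/r = 0.4800/0.04 = 12.0000
ω₃ (RL) = (vx + vy − k·ωz)/r = -0.4800/0.04 = -12.0000
ω₄ (RR) = (vx − vy + k·ωz)/r = -0.4200/0.04 = -10.5000

(-34.5000, 12.0000, -12.0000, -10.5000)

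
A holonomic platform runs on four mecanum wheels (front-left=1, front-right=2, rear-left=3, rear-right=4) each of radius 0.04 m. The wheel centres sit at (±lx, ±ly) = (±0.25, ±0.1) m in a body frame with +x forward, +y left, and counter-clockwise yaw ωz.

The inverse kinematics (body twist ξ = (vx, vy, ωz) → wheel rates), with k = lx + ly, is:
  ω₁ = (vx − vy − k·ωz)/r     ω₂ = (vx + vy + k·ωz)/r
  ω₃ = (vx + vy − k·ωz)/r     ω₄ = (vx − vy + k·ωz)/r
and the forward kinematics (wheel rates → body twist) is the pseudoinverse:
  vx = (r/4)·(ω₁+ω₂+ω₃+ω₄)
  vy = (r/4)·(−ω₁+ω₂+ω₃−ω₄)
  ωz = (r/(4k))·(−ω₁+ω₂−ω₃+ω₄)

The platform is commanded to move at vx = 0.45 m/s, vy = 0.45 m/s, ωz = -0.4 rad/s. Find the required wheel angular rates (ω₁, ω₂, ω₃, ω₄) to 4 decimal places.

k = lx + ly = 0.25 + 0.1 = 0.3500;  k·ωz = 0.3500·-0.4 = -0.1400
ω₁ (FL) = (vx − vy − k·ωz)/r = 0.1400/0.04 = 3.5000
ω₂ (FR) = (vx + vy + k·ωz)/r = 0.7600/0.04 = 19.0000
ω₃ (RL) = (vx + vy − k·ωz)/r = 1.0400/0.04 = 26.0000
ω₄ (RR) = (vx − vy + k·ωz)/r = -0.1400/0.04 = -3.5000

(3.5000, 19.0000, 26.0000, -3.5000)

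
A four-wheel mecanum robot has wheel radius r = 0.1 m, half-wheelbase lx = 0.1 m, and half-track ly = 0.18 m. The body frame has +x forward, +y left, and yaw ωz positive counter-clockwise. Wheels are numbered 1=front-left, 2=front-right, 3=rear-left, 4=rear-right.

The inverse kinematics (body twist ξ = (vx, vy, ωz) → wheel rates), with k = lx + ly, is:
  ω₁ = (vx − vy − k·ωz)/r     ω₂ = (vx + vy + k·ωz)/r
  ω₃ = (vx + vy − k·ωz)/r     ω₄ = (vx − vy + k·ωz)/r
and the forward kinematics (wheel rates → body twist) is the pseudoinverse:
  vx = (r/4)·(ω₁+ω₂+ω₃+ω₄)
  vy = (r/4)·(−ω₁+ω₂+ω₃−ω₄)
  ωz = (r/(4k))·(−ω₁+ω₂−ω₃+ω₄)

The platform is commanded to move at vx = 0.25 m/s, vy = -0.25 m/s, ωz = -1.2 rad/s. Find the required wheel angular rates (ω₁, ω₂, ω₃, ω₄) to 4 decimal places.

k = lx + ly = 0.1 + 0.18 = 0.2800;  k·ωz = 0.2800·-1.2 = -0.3360
ω₁ (FL) = (vx − vy − k·ωz)/r = 0.8360/0.1 = 8.3600
ω₂ (FR) = (vx + vy + k·ωz)/r = -0.3360/0.1 = -3.3600
ω₃ (RL) = (vx + vy − k·ωz)/r = 0.3360/0.1 = 3.3600
ω₄ (RR) = (vx − vy + k·ωz)/r = 0.1640/0.1 = 1.6400

(8.3600, -3.3600, 3.3600, 1.6400)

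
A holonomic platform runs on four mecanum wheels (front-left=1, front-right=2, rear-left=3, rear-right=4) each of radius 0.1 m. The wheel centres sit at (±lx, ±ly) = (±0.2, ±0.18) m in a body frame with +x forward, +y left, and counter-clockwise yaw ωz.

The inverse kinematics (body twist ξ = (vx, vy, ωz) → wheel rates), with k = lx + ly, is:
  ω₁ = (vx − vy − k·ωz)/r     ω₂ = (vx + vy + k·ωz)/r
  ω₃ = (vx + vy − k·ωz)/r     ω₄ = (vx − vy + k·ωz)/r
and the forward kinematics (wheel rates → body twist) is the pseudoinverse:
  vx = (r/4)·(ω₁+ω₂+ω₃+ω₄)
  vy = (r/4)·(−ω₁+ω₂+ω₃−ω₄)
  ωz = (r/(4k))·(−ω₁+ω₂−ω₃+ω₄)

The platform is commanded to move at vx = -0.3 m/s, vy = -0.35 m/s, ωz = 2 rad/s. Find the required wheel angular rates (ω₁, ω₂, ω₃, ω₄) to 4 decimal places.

(-7.1000, 1.1000, -14.1000, 8.1000)

k = lx + ly = 0.2 + 0.18 = 0.3800;  k·ωz = 0.3800·2 = 0.7600
ω₁ (FL) = (vx − vy − k·ωz)/r = -0.7100/0.1 = -7.1000
ω₂ (FR) = (vx + vy + k·ωz)/r = 0.1100/0.1 = 1.1000
ω₃ (RL) = (vx + vy − k·ωz)/r = -1.4100/0.1 = -14.1000
ω₄ (RR) = (vx − vy + k·ωz)/r = 0.8100/0.1 = 8.1000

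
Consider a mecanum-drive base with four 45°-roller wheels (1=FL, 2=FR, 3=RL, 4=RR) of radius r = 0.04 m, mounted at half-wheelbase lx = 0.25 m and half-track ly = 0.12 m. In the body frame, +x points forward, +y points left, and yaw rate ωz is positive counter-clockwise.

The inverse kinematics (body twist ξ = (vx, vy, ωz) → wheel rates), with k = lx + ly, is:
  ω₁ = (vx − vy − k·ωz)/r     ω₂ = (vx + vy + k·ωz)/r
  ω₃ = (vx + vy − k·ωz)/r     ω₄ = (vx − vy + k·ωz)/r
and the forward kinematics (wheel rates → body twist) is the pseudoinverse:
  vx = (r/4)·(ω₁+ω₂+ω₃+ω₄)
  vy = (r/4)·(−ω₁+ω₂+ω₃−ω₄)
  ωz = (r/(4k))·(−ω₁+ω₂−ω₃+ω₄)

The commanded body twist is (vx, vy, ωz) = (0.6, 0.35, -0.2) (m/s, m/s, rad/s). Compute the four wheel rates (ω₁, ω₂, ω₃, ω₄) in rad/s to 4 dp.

(8.1000, 21.9000, 25.6000, 4.4000)

k = lx + ly = 0.25 + 0.12 = 0.3700;  k·ωz = 0.3700·-0.2 = -0.0740
ω₁ (FL) = (vx − vy − k·ωz)/r = 0.3240/0.04 = 8.1000
ω₂ (FR) = (vx + vy + k·ωz)/r = 0.8760/0.04 = 21.9000
ω₃ (RL) = (vx + vy − k·ωz)/r = 1.0240/0.04 = 25.6000
ω₄ (RR) = (vx − vy + k·ωz)/r = 0.1760/0.04 = 4.4000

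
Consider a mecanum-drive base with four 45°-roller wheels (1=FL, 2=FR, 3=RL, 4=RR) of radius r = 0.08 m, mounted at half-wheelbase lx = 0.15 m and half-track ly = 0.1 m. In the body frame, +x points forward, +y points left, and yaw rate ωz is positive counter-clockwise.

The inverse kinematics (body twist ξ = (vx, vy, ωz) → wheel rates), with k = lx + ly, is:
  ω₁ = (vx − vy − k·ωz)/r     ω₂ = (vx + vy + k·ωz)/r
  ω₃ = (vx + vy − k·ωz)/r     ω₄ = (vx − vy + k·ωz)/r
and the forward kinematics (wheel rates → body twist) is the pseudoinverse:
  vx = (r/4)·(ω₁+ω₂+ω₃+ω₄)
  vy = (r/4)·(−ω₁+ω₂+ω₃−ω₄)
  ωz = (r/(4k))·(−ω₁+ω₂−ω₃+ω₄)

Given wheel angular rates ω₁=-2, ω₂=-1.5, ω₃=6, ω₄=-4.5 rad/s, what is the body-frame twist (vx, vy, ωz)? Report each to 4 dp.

k = lx + ly = 0.15 + 0.1 = 0.2500
ω₁+ω₂+ω₃+ω₄ = -2.0000  →  vx = (0.08/4)·-2.0000 = -0.0400
−ω₁+ω₂+ω₃−ω₄ = 11.0000  →  vy = (0.08/4)·11.0000 = 0.2200
−ω₁+ω₂−ω₃+ω₄ = -10.0000  →  ωz = (0.08/1.0000)·-10.0000 = -0.8000

(-0.0400, 0.2200, -0.8000)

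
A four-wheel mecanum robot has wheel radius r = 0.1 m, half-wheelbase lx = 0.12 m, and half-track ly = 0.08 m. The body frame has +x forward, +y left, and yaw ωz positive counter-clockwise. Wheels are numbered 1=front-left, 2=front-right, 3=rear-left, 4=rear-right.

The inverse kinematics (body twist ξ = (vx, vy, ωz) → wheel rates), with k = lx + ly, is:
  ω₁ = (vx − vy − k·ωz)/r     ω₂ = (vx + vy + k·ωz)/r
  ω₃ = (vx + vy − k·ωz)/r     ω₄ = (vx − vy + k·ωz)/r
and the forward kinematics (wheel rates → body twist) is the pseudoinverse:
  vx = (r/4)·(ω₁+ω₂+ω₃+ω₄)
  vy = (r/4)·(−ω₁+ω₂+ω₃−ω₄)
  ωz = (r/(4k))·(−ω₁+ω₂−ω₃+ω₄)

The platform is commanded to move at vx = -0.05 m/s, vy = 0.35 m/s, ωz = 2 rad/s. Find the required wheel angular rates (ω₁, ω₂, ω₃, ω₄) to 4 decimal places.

(-8.0000, 7.0000, -1.0000, 0.0000)

k = lx + ly = 0.12 + 0.08 = 0.2000;  k·ωz = 0.2000·2 = 0.4000
ω₁ (FL) = (vx − vy − k·ωz)/r = -0.8000/0.1 = -8.0000
ω₂ (FR) = (vx + vy + k·ωz)/r = 0.7000/0.1 = 7.0000
ω₃ (RL) = (vx + vy − k·ωz)/r = -0.1000/0.1 = -1.0000
ω₄ (RR) = (vx − vy + k·ωz)/r = 0.0000/0.1 = 0.0000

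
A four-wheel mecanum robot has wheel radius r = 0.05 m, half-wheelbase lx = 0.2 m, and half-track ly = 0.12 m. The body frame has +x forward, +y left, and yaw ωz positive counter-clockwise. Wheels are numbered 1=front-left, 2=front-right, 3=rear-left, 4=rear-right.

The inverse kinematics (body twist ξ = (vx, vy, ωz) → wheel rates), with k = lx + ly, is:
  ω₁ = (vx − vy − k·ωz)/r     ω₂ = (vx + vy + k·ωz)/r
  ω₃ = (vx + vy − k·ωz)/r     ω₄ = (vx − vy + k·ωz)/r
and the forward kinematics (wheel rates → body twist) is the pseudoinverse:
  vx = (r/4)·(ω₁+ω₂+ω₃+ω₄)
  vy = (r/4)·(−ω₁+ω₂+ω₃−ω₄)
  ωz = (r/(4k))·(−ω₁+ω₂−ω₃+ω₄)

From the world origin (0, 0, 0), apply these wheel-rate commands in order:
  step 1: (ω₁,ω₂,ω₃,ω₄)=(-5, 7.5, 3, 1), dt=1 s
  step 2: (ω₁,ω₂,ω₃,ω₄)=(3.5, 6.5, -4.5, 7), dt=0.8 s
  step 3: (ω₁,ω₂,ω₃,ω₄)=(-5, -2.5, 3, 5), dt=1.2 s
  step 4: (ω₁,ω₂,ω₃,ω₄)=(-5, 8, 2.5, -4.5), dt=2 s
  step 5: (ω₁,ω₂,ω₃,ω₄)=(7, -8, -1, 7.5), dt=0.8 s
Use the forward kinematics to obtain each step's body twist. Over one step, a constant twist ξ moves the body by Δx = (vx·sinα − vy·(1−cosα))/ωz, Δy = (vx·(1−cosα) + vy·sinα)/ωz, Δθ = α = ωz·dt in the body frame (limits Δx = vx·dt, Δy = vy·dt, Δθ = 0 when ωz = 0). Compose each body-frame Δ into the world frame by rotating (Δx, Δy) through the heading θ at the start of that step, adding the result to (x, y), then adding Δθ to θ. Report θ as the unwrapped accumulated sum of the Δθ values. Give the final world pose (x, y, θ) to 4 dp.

(-0.0422, 0.3855, 1.3398)

step 1: ξ=(vx,vy,ωz)=(0.0813, 0.1812, 0.4102), dt=1.0 → body Δ=(0.0423, 0.1926, 0.4102) → world pose (0.0423, 0.1926, 0.4102)
step 2: ξ=(vx,vy,ωz)=(0.1562, -0.1063, 0.5664), dt=0.8 → body Δ=(0.1397, -0.0543, 0.4531) → world pose (0.1921, 0.1986, 0.8633)
step 3: ξ=(vx,vy,ωz)=(0.0063, 0.0063, 0.1758), dt=1.2 → body Δ=(0.0067, 0.0082, 0.2109) → world pose (0.1902, 0.2090, 1.0742)
step 4: ξ=(vx,vy,ωz)=(0.0125, 0.2500, 0.2344), dt=2.0 → body Δ=(-0.0910, 0.4876, 0.4688) → world pose (-0.2819, 0.3613, 1.5430)
step 5: ξ=(vx,vy,ωz)=(0.0688, -0.2938, -0.2539), dt=0.8 → body Δ=(0.0308, -0.2390, -0.2031) → world pose (-0.0422, 0.3855, 1.3398)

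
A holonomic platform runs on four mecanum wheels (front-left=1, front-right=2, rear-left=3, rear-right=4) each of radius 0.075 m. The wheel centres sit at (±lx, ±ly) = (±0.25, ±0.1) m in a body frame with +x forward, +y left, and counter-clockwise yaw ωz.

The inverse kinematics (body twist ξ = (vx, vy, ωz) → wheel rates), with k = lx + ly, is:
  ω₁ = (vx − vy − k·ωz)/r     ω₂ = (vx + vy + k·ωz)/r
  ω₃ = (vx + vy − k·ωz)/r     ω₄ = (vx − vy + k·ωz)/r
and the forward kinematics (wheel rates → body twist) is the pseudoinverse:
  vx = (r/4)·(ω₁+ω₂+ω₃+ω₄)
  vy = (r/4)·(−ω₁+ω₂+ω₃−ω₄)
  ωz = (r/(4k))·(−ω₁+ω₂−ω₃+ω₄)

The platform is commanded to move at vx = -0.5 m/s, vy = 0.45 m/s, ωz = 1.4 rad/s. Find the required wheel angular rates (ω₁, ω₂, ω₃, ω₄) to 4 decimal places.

k = lx + ly = 0.25 + 0.1 = 0.3500;  k·ωz = 0.3500·1.4 = 0.4900
ω₁ (FL) = (vx − vy − k·ωz)/r = -1.4400/0.075 = -19.2000
ω₂ (FR) = (vx + vy + k·ωz)/r = 0.4400/0.075 = 5.8667
ω₃ (RL) = (vx + vy − k·ωz)/r = -0.5400/0.075 = -7.2000
ω₄ (RR) = (vx − vy + k·ωz)/r = -0.4600/0.075 = -6.1333

(-19.2000, 5.8667, -7.2000, -6.1333)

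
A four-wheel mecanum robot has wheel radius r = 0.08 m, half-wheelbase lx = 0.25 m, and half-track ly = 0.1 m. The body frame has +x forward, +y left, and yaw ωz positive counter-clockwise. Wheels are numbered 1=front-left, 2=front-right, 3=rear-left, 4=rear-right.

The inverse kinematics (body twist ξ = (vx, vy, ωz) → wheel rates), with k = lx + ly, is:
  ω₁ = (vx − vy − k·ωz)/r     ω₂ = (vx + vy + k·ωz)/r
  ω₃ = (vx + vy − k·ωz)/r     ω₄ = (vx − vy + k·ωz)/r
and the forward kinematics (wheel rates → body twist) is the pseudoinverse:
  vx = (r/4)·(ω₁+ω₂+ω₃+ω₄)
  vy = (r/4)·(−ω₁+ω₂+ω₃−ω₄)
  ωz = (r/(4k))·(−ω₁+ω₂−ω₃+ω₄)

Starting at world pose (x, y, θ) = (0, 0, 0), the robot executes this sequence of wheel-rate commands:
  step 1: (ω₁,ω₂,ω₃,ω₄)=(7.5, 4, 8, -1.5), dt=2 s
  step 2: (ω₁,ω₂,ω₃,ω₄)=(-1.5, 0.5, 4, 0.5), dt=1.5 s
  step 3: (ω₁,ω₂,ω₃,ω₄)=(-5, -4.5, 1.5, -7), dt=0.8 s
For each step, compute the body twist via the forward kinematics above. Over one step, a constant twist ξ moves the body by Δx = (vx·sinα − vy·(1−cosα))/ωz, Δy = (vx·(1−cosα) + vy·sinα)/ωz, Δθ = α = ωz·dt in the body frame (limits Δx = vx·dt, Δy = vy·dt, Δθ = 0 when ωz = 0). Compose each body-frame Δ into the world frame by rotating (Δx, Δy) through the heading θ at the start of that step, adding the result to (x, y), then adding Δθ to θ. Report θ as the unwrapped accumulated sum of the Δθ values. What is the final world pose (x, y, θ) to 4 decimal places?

(0.9908, -0.1835, -1.9800)

step 1: ξ=(vx,vy,ωz)=(0.3600, 0.1200, -0.7429), dt=2.0 → body Δ=(0.6307, -0.2825, -1.4857) → world pose (0.6307, -0.2825, -1.4857)
step 2: ξ=(vx,vy,ωz)=(0.0700, 0.1100, -0.0857), dt=1.5 → body Δ=(0.1153, 0.1578, -0.1286) → world pose (0.7977, -0.3840, -1.6143)
step 3: ξ=(vx,vy,ωz)=(-0.3000, 0.1800, -0.4571), dt=0.8 → body Δ=(-0.2086, 0.1842, -0.3657) → world pose (0.9908, -0.1835, -1.9800)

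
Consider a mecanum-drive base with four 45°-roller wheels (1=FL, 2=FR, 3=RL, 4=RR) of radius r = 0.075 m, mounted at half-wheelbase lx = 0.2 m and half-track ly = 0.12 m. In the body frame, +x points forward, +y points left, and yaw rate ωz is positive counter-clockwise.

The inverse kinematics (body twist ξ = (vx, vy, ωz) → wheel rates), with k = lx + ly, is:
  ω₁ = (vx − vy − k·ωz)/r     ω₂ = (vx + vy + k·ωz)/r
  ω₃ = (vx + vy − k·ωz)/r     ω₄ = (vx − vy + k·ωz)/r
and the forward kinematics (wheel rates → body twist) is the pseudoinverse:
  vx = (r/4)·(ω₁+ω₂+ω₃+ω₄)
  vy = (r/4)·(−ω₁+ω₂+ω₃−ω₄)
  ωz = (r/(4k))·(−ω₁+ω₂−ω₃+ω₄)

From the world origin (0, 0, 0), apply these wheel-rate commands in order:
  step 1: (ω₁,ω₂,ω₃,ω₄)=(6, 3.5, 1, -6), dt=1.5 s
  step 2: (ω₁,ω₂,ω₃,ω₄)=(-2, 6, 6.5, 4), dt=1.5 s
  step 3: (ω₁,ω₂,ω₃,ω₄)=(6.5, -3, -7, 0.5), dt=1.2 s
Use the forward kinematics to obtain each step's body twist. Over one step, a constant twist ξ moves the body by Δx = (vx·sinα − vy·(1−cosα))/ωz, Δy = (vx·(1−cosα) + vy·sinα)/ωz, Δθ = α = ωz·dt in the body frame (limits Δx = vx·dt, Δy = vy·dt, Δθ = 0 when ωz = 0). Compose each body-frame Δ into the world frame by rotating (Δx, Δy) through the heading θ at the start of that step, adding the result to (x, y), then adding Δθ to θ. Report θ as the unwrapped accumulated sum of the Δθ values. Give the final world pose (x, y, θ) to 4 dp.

(0.4425, -0.2418, -0.4922)

step 1: ξ=(vx,vy,ωz)=(0.0844, 0.0844, -0.5566), dt=1.5 → body Δ=(0.1622, 0.0625, -0.8350) → world pose (0.1622, 0.0625, -0.8350)
step 2: ξ=(vx,vy,ωz)=(0.2719, 0.1969, 0.3223), dt=1.5 → body Δ=(0.3221, 0.3806, 0.4834) → world pose (0.6605, 0.0792, -0.3516)
step 3: ξ=(vx,vy,ωz)=(-0.0563, -0.3187, -0.1172), dt=1.2 → body Δ=(-0.0941, -0.3765, -0.1406) → world pose (0.4425, -0.2418, -0.4922)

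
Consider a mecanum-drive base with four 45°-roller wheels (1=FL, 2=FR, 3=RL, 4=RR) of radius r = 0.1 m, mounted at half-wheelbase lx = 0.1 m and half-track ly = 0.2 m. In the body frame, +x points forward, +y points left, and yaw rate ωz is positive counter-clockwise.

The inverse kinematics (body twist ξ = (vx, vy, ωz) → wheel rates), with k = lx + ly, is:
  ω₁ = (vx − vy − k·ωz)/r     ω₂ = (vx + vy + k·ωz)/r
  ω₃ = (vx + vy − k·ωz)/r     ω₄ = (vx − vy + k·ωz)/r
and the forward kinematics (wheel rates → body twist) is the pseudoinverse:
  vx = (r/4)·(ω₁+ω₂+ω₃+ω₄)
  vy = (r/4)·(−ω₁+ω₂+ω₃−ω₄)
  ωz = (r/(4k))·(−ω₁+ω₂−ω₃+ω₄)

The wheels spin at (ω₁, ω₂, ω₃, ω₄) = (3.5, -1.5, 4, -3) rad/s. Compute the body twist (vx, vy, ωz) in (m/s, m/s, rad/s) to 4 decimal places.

k = lx + ly = 0.1 + 0.2 = 0.3000
ω₁+ω₂+ω₃+ω₄ = 3.0000  →  vx = (0.1/4)·3.0000 = 0.0750
−ω₁+ω₂+ω₃−ω₄ = 2.0000  →  vy = (0.1/4)·2.0000 = 0.0500
−ω₁+ω₂−ω₃+ω₄ = -12.0000  →  ωz = (0.1/1.2000)·-12.0000 = -1.0000

(0.0750, 0.0500, -1.0000)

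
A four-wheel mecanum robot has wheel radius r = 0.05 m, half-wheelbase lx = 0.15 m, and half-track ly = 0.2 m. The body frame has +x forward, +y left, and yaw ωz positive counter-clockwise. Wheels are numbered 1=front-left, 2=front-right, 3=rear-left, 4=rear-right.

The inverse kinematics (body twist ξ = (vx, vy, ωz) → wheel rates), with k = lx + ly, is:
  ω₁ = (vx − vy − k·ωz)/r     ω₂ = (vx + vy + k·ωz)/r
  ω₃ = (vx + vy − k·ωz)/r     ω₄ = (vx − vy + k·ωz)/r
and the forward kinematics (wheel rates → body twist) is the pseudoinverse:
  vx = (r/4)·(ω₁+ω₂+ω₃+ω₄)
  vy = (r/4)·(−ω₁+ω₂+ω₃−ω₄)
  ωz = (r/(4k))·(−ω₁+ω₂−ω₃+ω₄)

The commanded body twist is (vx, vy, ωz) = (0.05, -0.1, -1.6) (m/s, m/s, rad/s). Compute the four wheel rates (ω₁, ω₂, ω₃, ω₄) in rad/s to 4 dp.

(14.2000, -12.2000, 10.2000, -8.2000)

k = lx + ly = 0.15 + 0.2 = 0.3500;  k·ωz = 0.3500·-1.6 = -0.5600
ω₁ (FL) = (vx − vy − k·ωz)/r = 0.7100/0.05 = 14.2000
ω₂ (FR) = (vx + vy + k·ωz)/r = -0.6100/0.05 = -12.2000
ω₃ (RL) = (vx + vy − k·ωz)/r = 0.5100/0.05 = 10.2000
ω₄ (RR) = (vx − vy + k·ωz)/r = -0.4100/0.05 = -8.2000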